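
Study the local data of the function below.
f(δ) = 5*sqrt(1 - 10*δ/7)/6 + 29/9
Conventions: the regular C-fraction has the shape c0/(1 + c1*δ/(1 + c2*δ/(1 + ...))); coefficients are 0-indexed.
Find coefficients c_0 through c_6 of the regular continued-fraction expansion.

The regular C-fraction coefficients are [73/18, 75/511, -515/1022, -365/1442, -95/206, -515/1862, -815/1862].

Taylor coefficients (expand at 0): a_0 = 73/18, a_1 = -25/42, a_2 = -125/588, a_3 = -625/4116, a_4 = -15625/115248, a_5 = -15625/115248, a_6 = -78125/537824.
c0 = a_0 = 73/18. Peel one level at a time: if S = 1 + c*δ/S' with S'(0) = 1, then c is the δ-coefficient of S and S' = c*δ/(S - 1).
S_1 = c0/f = 1 + (75/511)*δ + (38625/522242)*δ^2 + ...; c1 = 75/511.
S_2 = c1*δ/(S_1 - 1) = 1 + (-515/1022)*δ + (-25/196)*δ^2 + ...; c2 = -515/1022.
S_3 = c2*δ/(S_2 - 1) = 1 + (-365/1442)*δ + (-34675/297052)*δ^2 + ...; c3 = -365/1442.
S_4 = c3*δ/(S_3 - 1) = 1 + (-95/206)*δ + (-25/196)*δ^2 + ...; c4 = -95/206.
S_5 = c4*δ/(S_4 - 1) = 1 + (-515/1862)*δ + (-419725/3467044)*δ^2 + ...; c5 = -515/1862.
S_6 = c5*δ/(S_5 - 1) = 1 + (-815/1862)*δ + ...; c6 = -815/1862.


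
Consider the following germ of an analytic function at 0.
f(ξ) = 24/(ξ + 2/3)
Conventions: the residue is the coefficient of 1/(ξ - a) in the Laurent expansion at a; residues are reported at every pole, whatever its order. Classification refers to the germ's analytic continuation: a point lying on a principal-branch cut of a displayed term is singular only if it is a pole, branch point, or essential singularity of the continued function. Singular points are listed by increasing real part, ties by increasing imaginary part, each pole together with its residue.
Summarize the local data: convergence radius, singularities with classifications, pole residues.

Denominator factor (ξ + 2/3): pole of order 1 at -2/3, modulus 2/3.
The radius of convergence is the smallest modulus among the singular points: 2/3.
At the order-1 pole -2/3 set g(ξ) = (ξ - (-2/3))*f(ξ) = 24.
Simple pole: residue = g(a) at a = -2/3, which is 24.

Radius of convergence at 0: 2/3.
At -2/3: a pole of order 1; residue 24.


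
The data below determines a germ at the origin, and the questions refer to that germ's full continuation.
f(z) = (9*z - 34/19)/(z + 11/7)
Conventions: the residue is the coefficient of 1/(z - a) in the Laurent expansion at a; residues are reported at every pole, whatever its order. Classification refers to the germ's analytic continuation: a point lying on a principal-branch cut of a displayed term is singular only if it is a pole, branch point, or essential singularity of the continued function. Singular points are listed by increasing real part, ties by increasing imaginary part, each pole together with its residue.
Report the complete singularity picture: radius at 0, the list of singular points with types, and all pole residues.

Denominator factor (z + 11/7): pole of order 1 at -11/7, modulus 11/7.
The radius of convergence is the smallest modulus among the singular points: 11/7.
At the order-1 pole -11/7 set g(z) = (z - (-11/7))*f(z) = 9*z - 34/19.
Simple pole: residue = g(a) at a = -11/7, which is -2119/133.

Radius of convergence at 0: 11/7.
At -11/7: a pole of order 1; residue -2119/133.


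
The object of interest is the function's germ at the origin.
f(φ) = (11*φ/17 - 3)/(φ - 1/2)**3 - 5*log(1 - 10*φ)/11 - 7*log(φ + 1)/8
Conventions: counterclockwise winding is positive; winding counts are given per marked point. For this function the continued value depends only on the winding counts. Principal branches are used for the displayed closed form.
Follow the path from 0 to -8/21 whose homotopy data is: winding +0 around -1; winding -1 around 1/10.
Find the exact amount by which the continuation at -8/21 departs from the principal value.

Continued minus principal equals (10/11)*pi*i.

The rational part is single-valued and drops out of the difference; each branch term changes only by its own monodromy.
(-5/11)*log(1 - φ/(1/10)): each positive loop around 1/10 adds 2*pi*i to the log, so winding -1 contributes (-5/11)*(-1)*2*pi*i = (10/11)*pi*i.
(-7/8)*log(1 - φ/(-1)): winding 0 around -1, so this term returns to its principal value, contribution 0.
Summing the contributions at φ = -8/21 gives (10/11)*pi*i.


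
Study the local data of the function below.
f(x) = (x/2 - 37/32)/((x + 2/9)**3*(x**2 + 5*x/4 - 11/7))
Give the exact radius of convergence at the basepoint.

The radius of convergence is 2/9.

Denominator factor (x + 2/9)^3: pole of order 3 at -2/9, modulus 2/9.
Denominator factor (x**2 + 5*x/4 - 11/7): discriminant 879/112, real irrational roots -5/8 + (1/56)*sqrt(6153) and -5/8 - (1/56)*sqrt(6153); poles of order 1, moduli -5/8 + (1/56)*sqrt(6153) and 5/8 + (1/56)*sqrt(6153).
The radius of convergence is the smallest modulus among the singular points: 2/9.


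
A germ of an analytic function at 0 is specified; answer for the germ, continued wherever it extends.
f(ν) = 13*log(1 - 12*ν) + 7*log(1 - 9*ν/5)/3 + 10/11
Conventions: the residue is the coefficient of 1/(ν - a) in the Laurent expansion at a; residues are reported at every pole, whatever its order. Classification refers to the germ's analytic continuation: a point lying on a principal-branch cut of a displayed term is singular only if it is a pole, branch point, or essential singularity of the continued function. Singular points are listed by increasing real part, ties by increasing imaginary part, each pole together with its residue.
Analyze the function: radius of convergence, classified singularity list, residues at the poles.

Branch term (13)*log(1 - ν/(1/12)): its argument vanishes at ν = 1/12, a logarithmic branch point, modulus 1/12.
Branch term (7/3)*log(1 - ν/(5/9)): its argument vanishes at ν = 5/9, a logarithmic branch point, modulus 5/9.
The radius of convergence is the smallest modulus among the singular points: 1/12.
List the singular points by increasing real part (a conjugate pair: the negative imaginary part first).

Radius of convergence at 0: 1/12.
At 1/12: a logarithmic branch point.
At 5/9: a logarithmic branch point.


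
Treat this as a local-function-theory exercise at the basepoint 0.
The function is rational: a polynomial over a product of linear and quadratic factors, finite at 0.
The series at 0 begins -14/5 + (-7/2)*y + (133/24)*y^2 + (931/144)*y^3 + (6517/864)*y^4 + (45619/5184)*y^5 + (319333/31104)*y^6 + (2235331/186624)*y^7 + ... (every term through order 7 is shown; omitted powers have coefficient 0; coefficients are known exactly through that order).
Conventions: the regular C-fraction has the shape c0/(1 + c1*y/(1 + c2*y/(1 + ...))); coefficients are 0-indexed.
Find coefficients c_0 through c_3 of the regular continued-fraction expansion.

The regular C-fraction coefficients are [-14/5, -5/4, 17/6, -209/136].

Taylor coefficients (read off): a_0 = -14/5, a_1 = -7/2, a_2 = 133/24, a_3 = 931/144.
c0 = a_0 = -14/5. Peel one level at a time: if S = 1 + c*y/S' with S'(0) = 1, then c is the y-coefficient of S and S' = c*y/(S - 1).
S_1 = c0/f = 1 + (-5/4)*y + (85/24)*y^2 + ...; c1 = -5/4.
S_2 = c1*y/(S_1 - 1) = 1 + (17/6)*y + (209/48)*y^2 + ...; c2 = 17/6.
S_3 = c2*y/(S_2 - 1) = 1 + (-209/136)*y + ...; c3 = -209/136.


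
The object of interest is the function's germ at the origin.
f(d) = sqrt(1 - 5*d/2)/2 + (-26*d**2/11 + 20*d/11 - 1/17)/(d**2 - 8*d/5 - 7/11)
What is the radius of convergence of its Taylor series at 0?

Denominator factor (d**2 - 8*d/5 - 7/11): discriminant 1404/275, real irrational roots 4/5 + (3/55)*sqrt(429) and 4/5 - (3/55)*sqrt(429); poles of order 1, moduli 4/5 + (3/55)*sqrt(429) and -4/5 + (3/55)*sqrt(429).
Branch term (1/2)*sqrt(1 - d/(2/5)): its argument vanishes at d = 2/5, a square-root branch point, modulus 2/5.
The radius of convergence is the smallest modulus among the singular points: -4/5 + (3/55)*sqrt(429).

The radius of convergence is -4/5 + (3/55)*sqrt(429).


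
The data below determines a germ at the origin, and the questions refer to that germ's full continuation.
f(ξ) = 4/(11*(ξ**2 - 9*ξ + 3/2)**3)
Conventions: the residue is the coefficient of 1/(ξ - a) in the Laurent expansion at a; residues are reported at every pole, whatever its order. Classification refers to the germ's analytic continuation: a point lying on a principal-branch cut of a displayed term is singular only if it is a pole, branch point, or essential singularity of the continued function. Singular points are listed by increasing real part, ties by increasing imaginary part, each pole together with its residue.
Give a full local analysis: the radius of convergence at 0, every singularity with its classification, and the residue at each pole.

Denominator factor (ξ**2 - 9*ξ + 3/2)^3: discriminant 75, real irrational roots 9/2 + (5/2)*sqrt(3) and 9/2 - (5/2)*sqrt(3); poles of order 3, moduli 9/2 + (5/2)*sqrt(3) and 9/2 - (5/2)*sqrt(3).
The radius of convergence is the smallest modulus among the singular points: 9/2 - (5/2)*sqrt(3).
The factor ξ**2 - 9*ξ + 3/2 splits as (ξ - a)(ξ - a') with a = 9/2 - (5/2)*sqrt(3), a' = 9/2 + (5/2)*sqrt(3). At the order-3 pole a set g(ξ) = (ξ - a)^3*f(ξ) = [4/11] / (ξ - a')^3.
Order-3 pole: residue = g''(a)/2; g''(9/2 - (5/2)*sqrt(3)) = -(16/309375)*sqrt(3), so the residue is -(8/309375)*sqrt(3).
The factor ξ**2 - 9*ξ + 3/2 splits as (ξ - a)(ξ - a') with a = 9/2 + (5/2)*sqrt(3), a' = 9/2 - (5/2)*sqrt(3). At the order-3 pole a set g(ξ) = (ξ - a)^3*f(ξ) = [4/11] / (ξ - a')^3.
Order-3 pole: residue = g''(a)/2; g''(9/2 + (5/2)*sqrt(3)) = (16/309375)*sqrt(3), so the residue is (8/309375)*sqrt(3).
List the singular points by increasing real part (a conjugate pair: the negative imaginary part first).

Radius of convergence at 0: 9/2 - (5/2)*sqrt(3).
At 9/2 - (5/2)*sqrt(3): a pole of order 3; residue -(8/309375)*sqrt(3).
At 9/2 + (5/2)*sqrt(3): a pole of order 3; residue (8/309375)*sqrt(3).


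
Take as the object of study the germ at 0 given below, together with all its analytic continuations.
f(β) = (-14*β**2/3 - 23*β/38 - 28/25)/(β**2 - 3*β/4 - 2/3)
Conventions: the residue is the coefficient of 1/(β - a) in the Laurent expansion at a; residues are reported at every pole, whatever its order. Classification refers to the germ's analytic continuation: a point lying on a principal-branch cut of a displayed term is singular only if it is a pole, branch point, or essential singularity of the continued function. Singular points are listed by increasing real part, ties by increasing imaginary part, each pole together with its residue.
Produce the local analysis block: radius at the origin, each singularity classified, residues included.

Denominator factor (β**2 - 3*β/4 - 2/3): discriminant 155/48, real irrational roots 3/8 + (1/24)*sqrt(465) and 3/8 - (1/24)*sqrt(465); poles of order 1, moduli 3/8 + (1/24)*sqrt(465) and -3/8 + (1/24)*sqrt(465).
The radius of convergence is the smallest modulus among the singular points: -3/8 + (1/24)*sqrt(465).
The factor β**2 - 3*β/4 - 2/3 splits as (β - a)(β - a') with a = 3/8 - (1/24)*sqrt(465), a' = 3/8 + (1/24)*sqrt(465). At the order-1 pole a set g(β) = (β - a)*f(β) = [-14*β**2/3 - 23*β/38 - 28/25] / (β - a').
Simple pole: residue = g(a) at a = 3/8 - (1/24)*sqrt(465), which is -39/19 + (98677/662625)*sqrt(465).
The factor β**2 - 3*β/4 - 2/3 splits as (β - a)(β - a') with a = 3/8 + (1/24)*sqrt(465), a' = 3/8 - (1/24)*sqrt(465). At the order-1 pole a set g(β) = (β - a)*f(β) = [-14*β**2/3 - 23*β/38 - 28/25] / (β - a').
Simple pole: residue = g(a) at a = 3/8 + (1/24)*sqrt(465), which is -39/19 - (98677/662625)*sqrt(465).
List the singular points by increasing real part (a conjugate pair: the negative imaginary part first).

Radius of convergence at 0: -3/8 + (1/24)*sqrt(465).
At 3/8 - (1/24)*sqrt(465): a pole of order 1; residue -39/19 + (98677/662625)*sqrt(465).
At 3/8 + (1/24)*sqrt(465): a pole of order 1; residue -39/19 - (98677/662625)*sqrt(465).


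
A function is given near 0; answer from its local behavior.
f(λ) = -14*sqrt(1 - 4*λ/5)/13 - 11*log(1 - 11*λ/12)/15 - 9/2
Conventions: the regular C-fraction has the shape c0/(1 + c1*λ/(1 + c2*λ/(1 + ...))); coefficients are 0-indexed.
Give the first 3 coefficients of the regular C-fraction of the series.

The regular C-fraction coefficients are [-145/26, 89/450, -2579441/4645800].

Taylor coefficients (expand at 0): a_0 = -145/26, a_1 = 2581/2340, a_2 = 110707/280800.
c0 = a_0 = -145/26. Peel one level at a time: if S = 1 + c*λ/S' with S'(0) = 1, then c is the λ-coefficient of S and S' = c*λ/(S - 1).
S_1 = c0/f = 1 + (89/450)*λ + (2579441/23490000)*λ^2 + ...; c1 = 89/450.
S_2 = c1*λ/(S_1 - 1) = 1 + (-2579441/4645800)*λ + ...; c2 = -2579441/4645800.


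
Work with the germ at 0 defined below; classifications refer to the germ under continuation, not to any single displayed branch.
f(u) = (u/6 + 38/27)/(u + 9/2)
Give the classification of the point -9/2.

The denominator factor u + 9/2 vanishes at -9/2 and appears to the power 1; the numerator there equals 71/108, nonzero, and no other factor vanishes.
Hence a pole whose order is the multiplicity, 1.

The point is a pole of order 1.


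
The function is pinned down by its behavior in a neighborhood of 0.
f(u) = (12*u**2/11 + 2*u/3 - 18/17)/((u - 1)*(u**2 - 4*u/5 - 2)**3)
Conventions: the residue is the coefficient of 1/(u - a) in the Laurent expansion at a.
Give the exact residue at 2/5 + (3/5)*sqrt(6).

The residue is 24500/408969 + (9713875/235566144)*sqrt(6).

The factor u**2 - 4*u/5 - 2 splits as (u - a)(u - a') with a = 2/5 + (3/5)*sqrt(6), a' = 2/5 - (3/5)*sqrt(6). At the order-3 pole a set g(u) = (u - a)^3*f(u) = [(12*u**2/11 + 2*u/3 - 18/17)/(u - 1)] / (u - a')^3.
Order-3 pole: residue = g''(a)/2; g''(2/5 + (3/5)*sqrt(6)) = 49000/408969 + (9713875/117783072)*sqrt(6), so the residue is 24500/408969 + (9713875/235566144)*sqrt(6).


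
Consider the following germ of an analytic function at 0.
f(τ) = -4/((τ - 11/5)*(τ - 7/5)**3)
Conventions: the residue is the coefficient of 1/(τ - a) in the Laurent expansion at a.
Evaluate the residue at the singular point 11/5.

At the order-1 pole 11/5 set g(τ) = (τ - (11/5))*f(τ) = -4/(τ - 7/5)**3.
Simple pole: residue = g(a) at a = 11/5, which is -125/16.

The residue is -125/16.


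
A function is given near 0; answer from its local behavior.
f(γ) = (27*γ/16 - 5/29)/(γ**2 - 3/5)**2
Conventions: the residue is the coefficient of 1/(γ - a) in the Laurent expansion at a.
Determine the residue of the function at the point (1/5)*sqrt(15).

The factor γ**2 - 3/5 splits as (γ - a)(γ - a') with a = (1/5)*sqrt(15), a' = -(1/5)*sqrt(15). At the order-2 pole a set g(γ) = (γ - a)^2*f(γ) = [27*γ/16 - 5/29] / (γ - a')^2.
Order-2 pole: residue = g'(a); g'((1/5)*sqrt(15)) = (25/1044)*sqrt(15), so the residue is (25/1044)*sqrt(15).

The residue is (25/1044)*sqrt(15).


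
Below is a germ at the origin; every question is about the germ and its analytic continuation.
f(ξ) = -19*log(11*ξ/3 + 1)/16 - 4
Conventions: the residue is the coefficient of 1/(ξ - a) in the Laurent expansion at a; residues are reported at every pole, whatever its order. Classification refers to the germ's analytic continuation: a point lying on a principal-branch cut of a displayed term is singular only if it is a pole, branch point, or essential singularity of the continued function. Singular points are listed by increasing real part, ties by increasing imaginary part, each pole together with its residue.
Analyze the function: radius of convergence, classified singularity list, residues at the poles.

Branch term (-19/16)*log(1 - ξ/(-3/11)): its argument vanishes at ξ = -3/11, a logarithmic branch point, modulus 3/11.
The radius of convergence is the smallest modulus among the singular points: 3/11.

Radius of convergence at 0: 3/11.
At -3/11: a logarithmic branch point.


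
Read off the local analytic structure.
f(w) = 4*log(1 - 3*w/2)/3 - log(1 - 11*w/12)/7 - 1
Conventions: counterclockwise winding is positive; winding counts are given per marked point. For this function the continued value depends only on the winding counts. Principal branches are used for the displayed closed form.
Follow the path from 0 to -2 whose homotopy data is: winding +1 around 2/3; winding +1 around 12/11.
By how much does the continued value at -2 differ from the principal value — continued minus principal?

Continued minus principal equals (50/21)*pi*i.

The rational part is single-valued and drops out of the difference; each branch term changes only by its own monodromy.
(-1/7)*log(1 - w/(12/11)): each positive loop around 12/11 adds 2*pi*i to the log, so winding +1 contributes (-1/7)*(1)*2*pi*i = -(2/7)*pi*i.
(4/3)*log(1 - w/(2/3)): each positive loop around 2/3 adds 2*pi*i to the log, so winding +1 contributes (4/3)*(1)*2*pi*i = (8/3)*pi*i.
Summing the contributions at w = -2 gives (50/21)*pi*i.


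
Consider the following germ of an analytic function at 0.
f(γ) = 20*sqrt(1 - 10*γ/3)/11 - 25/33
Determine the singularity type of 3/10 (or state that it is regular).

The point is an algebraic (square-root) branch point.

The term (20/11)*sqrt(1 - γ/(3/10)) has argument 1 - 3/10/(3/10) = 0 at 3/10: a square-root (algebraic, two-sheeted) branch point; the remaining terms are analytic or single-valued there.


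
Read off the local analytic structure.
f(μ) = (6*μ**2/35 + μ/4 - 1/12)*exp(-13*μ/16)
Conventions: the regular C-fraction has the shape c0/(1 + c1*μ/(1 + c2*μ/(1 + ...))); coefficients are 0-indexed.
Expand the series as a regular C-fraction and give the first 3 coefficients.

The regular C-fraction coefficients are [-1/12, 61/16, -247739/68320].

Taylor coefficients (expand at 0): a_0 = -1/12, a_1 = 61/192, a_2 = -12731/215040.
c0 = a_0 = -1/12. Peel one level at a time: if S = 1 + c*μ/S' with S'(0) = 1, then c is the μ-coefficient of S and S' = c*μ/(S - 1).
S_1 = c0/f = 1 + (61/16)*μ + (247739/17920)*μ^2 + ...; c1 = 61/16.
S_2 = c1*μ/(S_1 - 1) = 1 + (-247739/68320)*μ + ...; c2 = -247739/68320.


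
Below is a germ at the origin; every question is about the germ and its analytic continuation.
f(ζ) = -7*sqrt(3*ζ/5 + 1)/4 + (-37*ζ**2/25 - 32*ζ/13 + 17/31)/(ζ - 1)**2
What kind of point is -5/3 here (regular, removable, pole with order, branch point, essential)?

The term (-7/4)*sqrt(1 - ζ/(-5/3)) has argument 1 - -5/3/(-5/3) = 0 at -5/3: a square-root (algebraic, two-sheeted) branch point; the remaining terms are analytic or single-valued there.

The point is an algebraic (square-root) branch point.


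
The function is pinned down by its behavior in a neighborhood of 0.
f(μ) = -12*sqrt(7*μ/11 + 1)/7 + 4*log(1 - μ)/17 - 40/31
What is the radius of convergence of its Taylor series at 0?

Branch term (-12/7)*sqrt(1 - μ/(-11/7)): its argument vanishes at μ = -11/7, a square-root branch point, modulus 11/7.
Branch term (4/17)*log(1 - μ/(1)): its argument vanishes at μ = 1, a logarithmic branch point, modulus 1.
The radius of convergence is the smallest modulus among the singular points: 1.

The radius of convergence is 1.


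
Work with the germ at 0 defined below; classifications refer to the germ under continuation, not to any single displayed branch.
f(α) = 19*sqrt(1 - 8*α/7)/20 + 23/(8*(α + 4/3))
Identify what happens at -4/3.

The point is a pole of order 1.

The denominator factor α + 4/3 vanishes at -4/3 and appears to the power 1; the numerator there equals 23/8, nonzero, and no other factor vanishes.
The branch terms are analytic at this point.
Hence a pole whose order is the multiplicity, 1.


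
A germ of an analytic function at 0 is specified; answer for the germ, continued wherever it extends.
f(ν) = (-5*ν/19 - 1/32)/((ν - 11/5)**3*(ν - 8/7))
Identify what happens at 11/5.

The denominator factor ν - 11/5 vanishes at 11/5 and appears to the power 3; the numerator there equals -371/608, nonzero, and no other factor vanishes.
Hence a pole whose order is the multiplicity, 3.

The point is a pole of order 3.


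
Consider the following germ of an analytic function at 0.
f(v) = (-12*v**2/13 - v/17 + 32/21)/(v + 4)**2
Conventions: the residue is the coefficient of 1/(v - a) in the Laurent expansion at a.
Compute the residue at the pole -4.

At the order-2 pole -4 set g(v) = (v - (-4))^2*f(v) = -12*v**2/13 - v/17 + 32/21.
Order-2 pole: residue = g'(a); g'(-4) = 1619/221, so the residue is 1619/221.

The residue is 1619/221.


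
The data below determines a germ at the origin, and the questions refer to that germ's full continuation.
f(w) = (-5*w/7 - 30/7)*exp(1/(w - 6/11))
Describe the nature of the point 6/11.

The exponent 1/(w - (6/11)) has a pole at 6/11, so exp(1/(w - (6/11))) takes every nonzero value near it: an essential singularity (not a pole of any order).

The point is an essential singularity.


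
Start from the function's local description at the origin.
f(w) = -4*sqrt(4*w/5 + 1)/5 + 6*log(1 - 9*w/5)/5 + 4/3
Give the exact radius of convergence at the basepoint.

Branch term (-4/5)*sqrt(1 - w/(-5/4)): its argument vanishes at w = -5/4, a square-root branch point, modulus 5/4.
Branch term (6/5)*log(1 - w/(5/9)): its argument vanishes at w = 5/9, a logarithmic branch point, modulus 5/9.
The radius of convergence is the smallest modulus among the singular points: 5/9.

The radius of convergence is 5/9.


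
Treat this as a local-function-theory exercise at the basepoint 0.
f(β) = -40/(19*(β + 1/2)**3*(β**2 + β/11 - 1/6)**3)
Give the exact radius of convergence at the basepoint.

Denominator factor (β**2 + β/11 - 1/6)^3: discriminant 245/363, real irrational roots -1/22 + (7/66)*sqrt(15) and -1/22 - (7/66)*sqrt(15); poles of order 3, moduli -1/22 + (7/66)*sqrt(15) and 1/22 + (7/66)*sqrt(15).
Denominator factor (β + 1/2)^3: pole of order 3 at -1/2, modulus 1/2.
The radius of convergence is the smallest modulus among the singular points: -1/22 + (7/66)*sqrt(15).

The radius of convergence is -1/22 + (7/66)*sqrt(15).


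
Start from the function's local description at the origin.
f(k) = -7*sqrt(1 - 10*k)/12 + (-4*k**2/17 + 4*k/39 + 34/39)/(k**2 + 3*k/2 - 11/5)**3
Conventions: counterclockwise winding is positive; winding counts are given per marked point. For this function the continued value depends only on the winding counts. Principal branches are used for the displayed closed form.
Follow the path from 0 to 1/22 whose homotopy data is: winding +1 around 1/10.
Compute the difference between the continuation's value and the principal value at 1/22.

The rational part is single-valued and drops out of the difference; each branch term changes only by its own monodromy.
(-7/12)*sqrt(1 - k/(1/10)): winding +1 is odd, the square root flips sign, contributing -2*(-7/12)*sqrt(1 - (1/22)/(1/10)) = -2*(-7/12)*sqrt(6/11) = (7/66)*sqrt(66).
Summing the contributions at k = 1/22 gives (7/66)*sqrt(66).

Continued minus principal equals (7/66)*sqrt(66).


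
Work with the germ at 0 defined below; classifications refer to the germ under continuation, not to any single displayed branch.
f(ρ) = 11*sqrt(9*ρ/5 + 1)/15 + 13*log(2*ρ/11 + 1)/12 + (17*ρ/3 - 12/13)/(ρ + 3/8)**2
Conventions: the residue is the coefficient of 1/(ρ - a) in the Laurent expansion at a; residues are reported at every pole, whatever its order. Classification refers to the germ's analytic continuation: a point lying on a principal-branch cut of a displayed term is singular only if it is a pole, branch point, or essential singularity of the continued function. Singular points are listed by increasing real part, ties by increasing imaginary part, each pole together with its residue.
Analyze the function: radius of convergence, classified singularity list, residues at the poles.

Denominator factor (ρ + 3/8)^2: pole of order 2 at -3/8, modulus 3/8.
Branch term (11/15)*sqrt(1 - ρ/(-5/9)): its argument vanishes at ρ = -5/9, a square-root branch point, modulus 5/9.
Branch term (13/12)*log(1 - ρ/(-11/2)): its argument vanishes at ρ = -11/2, a logarithmic branch point, modulus 11/2.
The radius of convergence is the smallest modulus among the singular points: 3/8.
The branch terms are analytic at -3/8 and contribute nothing to the residue; only the rational part matters.
At the order-2 pole -3/8 set g(ρ) = (ρ - (-3/8))^2*(rational part) = 17*ρ/3 - 12/13.
Order-2 pole: residue = g'(a); g'(-3/8) = 17/3, so the residue is 17/3.
List the singular points by increasing real part (a conjugate pair: the negative imaginary part first).

Radius of convergence at 0: 3/8.
At -11/2: a logarithmic branch point.
At -5/9: an algebraic (square-root) branch point.
At -3/8: a pole of order 2; residue 17/3.


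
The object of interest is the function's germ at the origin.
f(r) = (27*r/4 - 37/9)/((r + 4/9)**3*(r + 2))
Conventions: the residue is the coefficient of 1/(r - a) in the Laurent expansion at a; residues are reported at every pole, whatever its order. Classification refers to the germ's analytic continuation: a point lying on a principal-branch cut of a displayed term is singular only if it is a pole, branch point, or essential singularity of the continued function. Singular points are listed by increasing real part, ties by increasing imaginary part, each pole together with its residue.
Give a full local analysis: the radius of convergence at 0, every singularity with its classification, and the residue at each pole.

Denominator factor (r + 2): pole of order 1 at -2, modulus 2.
Denominator factor (r + 4/9)^3: pole of order 3 at -4/9, modulus 4/9.
The radius of convergence is the smallest modulus among the singular points: 4/9.
At the order-1 pole -2 set g(r) = (r - (-2))*f(r) = (27*r/4 - 37/9)/(r + 4/9)**3.
Simple pole: residue = g(a) at a = -2, which is 25677/5488.
At the order-3 pole -4/9 set g(r) = (r - (-4/9))^3*f(r) = (27*r/4 - 37/9)/(r + 2).
Order-3 pole: residue = g''(a)/2; g''(-4/9) = -25677/2744, so the residue is -25677/5488.
List the singular points by increasing real part (a conjugate pair: the negative imaginary part first).

Radius of convergence at 0: 4/9.
At -2: a pole of order 1; residue 25677/5488.
At -4/9: a pole of order 3; residue -25677/5488.


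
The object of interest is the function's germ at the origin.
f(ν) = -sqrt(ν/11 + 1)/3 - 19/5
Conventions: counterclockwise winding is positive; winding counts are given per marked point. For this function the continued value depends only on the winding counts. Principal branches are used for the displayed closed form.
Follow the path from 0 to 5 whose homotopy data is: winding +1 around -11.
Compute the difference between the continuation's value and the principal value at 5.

The rational part is single-valued and drops out of the difference; each branch term changes only by its own monodromy.
(-1/3)*sqrt(1 - ν/(-11)): winding +1 is odd, the square root flips sign, contributing -2*(-1/3)*sqrt(1 - (5)/(-11)) = -2*(-1/3)*sqrt(16/11) = (8/33)*sqrt(11).
Summing the contributions at ν = 5 gives (8/33)*sqrt(11).

Continued minus principal equals (8/33)*sqrt(11).


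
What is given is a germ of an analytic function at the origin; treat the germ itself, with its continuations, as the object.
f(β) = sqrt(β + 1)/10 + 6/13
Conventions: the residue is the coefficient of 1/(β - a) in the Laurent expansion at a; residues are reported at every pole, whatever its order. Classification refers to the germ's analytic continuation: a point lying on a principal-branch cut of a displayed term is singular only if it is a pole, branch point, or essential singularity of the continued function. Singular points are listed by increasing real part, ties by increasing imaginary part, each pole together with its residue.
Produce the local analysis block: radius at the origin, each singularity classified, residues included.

Branch term (1/10)*sqrt(1 - β/(-1)): its argument vanishes at β = -1, a square-root branch point, modulus 1.
The radius of convergence is the smallest modulus among the singular points: 1.

Radius of convergence at 0: 1.
At -1: an algebraic (square-root) branch point.


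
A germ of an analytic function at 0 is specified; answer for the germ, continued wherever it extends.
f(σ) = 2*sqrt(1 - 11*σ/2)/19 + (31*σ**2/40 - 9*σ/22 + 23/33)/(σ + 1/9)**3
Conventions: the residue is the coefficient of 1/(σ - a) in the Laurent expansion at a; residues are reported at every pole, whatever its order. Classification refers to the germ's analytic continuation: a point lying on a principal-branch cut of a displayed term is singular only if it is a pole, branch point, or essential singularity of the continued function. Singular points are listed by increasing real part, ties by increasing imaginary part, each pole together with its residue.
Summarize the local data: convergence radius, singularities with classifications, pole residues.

Denominator factor (σ + 1/9)^3: pole of order 3 at -1/9, modulus 1/9.
Branch term (2/19)*sqrt(1 - σ/(2/11)): its argument vanishes at σ = 2/11, a square-root branch point, modulus 2/11.
The radius of convergence is the smallest modulus among the singular points: 1/9.
The branch term is analytic at -1/9 and contributes nothing to the residue; only the rational part matters.
At the order-3 pole -1/9 set g(σ) = (σ - (-1/9))^3*(rational part) = 31*σ**2/40 - 9*σ/22 + 23/33.
Order-3 pole: residue = g''(a)/2; g''(-1/9) = 31/20, so the residue is 31/40.
List the singular points by increasing real part (a conjugate pair: the negative imaginary part first).

Radius of convergence at 0: 1/9.
At -1/9: a pole of order 3; residue 31/40.
At 2/11: an algebraic (square-root) branch point.


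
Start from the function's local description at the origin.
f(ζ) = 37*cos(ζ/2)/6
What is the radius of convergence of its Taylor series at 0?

The factor cos(ζ/2) is entire and contributes no finite singular point.
The polynomial part has no poles.
No finite singular points: the Taylor series at 0 converges everywhere.

The radius of convergence is infinite.


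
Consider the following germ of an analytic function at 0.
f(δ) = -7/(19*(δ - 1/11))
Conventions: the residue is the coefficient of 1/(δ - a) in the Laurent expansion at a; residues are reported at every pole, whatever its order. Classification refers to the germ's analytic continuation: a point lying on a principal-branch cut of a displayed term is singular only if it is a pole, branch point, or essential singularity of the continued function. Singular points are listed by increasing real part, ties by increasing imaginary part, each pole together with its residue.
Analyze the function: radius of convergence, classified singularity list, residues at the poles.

Radius of convergence at 0: 1/11.
At 1/11: a pole of order 1; residue -7/19.

Denominator factor (δ - 1/11): pole of order 1 at 1/11, modulus 1/11.
The radius of convergence is the smallest modulus among the singular points: 1/11.
At the order-1 pole 1/11 set g(δ) = (δ - (1/11))*f(δ) = -7/19.
Simple pole: residue = g(a) at a = 1/11, which is -7/19.


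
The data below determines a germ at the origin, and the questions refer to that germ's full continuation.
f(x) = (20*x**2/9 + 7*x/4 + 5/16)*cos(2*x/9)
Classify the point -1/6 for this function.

There is no denominator, hence no pole anywhere.
The factor cos(2*x/9) is entire.
So the germ continues analytically to -1/6.

The point is a regular point.


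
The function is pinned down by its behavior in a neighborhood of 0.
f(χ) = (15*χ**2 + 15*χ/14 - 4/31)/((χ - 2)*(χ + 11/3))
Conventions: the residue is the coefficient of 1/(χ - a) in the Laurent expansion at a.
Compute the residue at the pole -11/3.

The residue is -257287/7378.

At the order-1 pole -11/3 set g(χ) = (χ - (-11/3))*f(χ) = (15*χ**2 + 15*χ/14 - 4/31)/(χ - 2).
Simple pole: residue = g(a) at a = -11/3, which is -257287/7378.


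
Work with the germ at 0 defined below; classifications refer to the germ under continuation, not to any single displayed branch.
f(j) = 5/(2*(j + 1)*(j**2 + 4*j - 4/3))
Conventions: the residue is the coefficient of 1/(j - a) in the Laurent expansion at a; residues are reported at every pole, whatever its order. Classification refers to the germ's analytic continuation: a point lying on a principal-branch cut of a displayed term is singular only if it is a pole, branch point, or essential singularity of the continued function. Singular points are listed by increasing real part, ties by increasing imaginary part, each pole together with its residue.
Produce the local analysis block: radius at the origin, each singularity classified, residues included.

Radius of convergence at 0: -2 + (4/3)*sqrt(3).
At -2 - (4/3)*sqrt(3): a pole of order 1; residue 15/52 - (15/208)*sqrt(3).
At -1: a pole of order 1; residue -15/26.
At -2 + (4/3)*sqrt(3): a pole of order 1; residue 15/52 + (15/208)*sqrt(3).

Denominator factor (j**2 + 4*j - 4/3): discriminant 64/3, real irrational roots -2 + (4/3)*sqrt(3) and -2 - (4/3)*sqrt(3); poles of order 1, moduli -2 + (4/3)*sqrt(3) and 2 + (4/3)*sqrt(3).
Denominator factor (j + 1): pole of order 1 at -1, modulus 1.
The radius of convergence is the smallest modulus among the singular points: -2 + (4/3)*sqrt(3).
The factor j**2 + 4*j - 4/3 splits as (j - a)(j - a') with a = -2 - (4/3)*sqrt(3), a' = -2 + (4/3)*sqrt(3). At the order-1 pole a set g(j) = (j - a)*f(j) = [5/(2*(j + 1))] / (j - a').
Simple pole: residue = g(a) at a = -2 - (4/3)*sqrt(3), which is 15/52 - (15/208)*sqrt(3).
At the order-1 pole -1 set g(j) = (j - (-1))*f(j) = 5/(2*(j**2 + 4*j - 4/3)).
Simple pole: residue = g(a) at a = -1, which is -15/26.
The factor j**2 + 4*j - 4/3 splits as (j - a)(j - a') with a = -2 + (4/3)*sqrt(3), a' = -2 - (4/3)*sqrt(3). At the order-1 pole a set g(j) = (j - a)*f(j) = [5/(2*(j + 1))] / (j - a').
Simple pole: residue = g(a) at a = -2 + (4/3)*sqrt(3), which is 15/52 + (15/208)*sqrt(3).
List the singular points by increasing real part (a conjugate pair: the negative imaginary part first).


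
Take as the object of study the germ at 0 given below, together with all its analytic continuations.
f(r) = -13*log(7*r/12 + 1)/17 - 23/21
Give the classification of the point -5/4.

There is no denominator, hence no pole anywhere.
Branch term log(1 - r/(-12/7)): argument at -5/4 is 13/48, nonzero, so -5/4 is not its branch point (a point on a principal cut is still regular for the continued germ).
So the germ continues analytically to -5/4.

The point is a regular point.


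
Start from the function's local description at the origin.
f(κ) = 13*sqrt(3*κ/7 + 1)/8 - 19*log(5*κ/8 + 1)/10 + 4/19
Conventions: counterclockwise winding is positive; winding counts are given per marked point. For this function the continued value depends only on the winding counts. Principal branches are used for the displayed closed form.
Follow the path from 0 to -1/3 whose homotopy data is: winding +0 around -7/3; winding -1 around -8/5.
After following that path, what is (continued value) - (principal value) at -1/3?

Continued minus principal equals (19/5)*pi*i.

The rational part is single-valued and drops out of the difference; each branch term changes only by its own monodromy.
(13/8)*sqrt(1 - κ/(-7/3)): winding +0 is even, the square root returns to the same sheet, contribution 0.
(-19/10)*log(1 - κ/(-8/5)): each positive loop around -8/5 adds 2*pi*i to the log, so winding -1 contributes (-19/10)*(-1)*2*pi*i = (19/5)*pi*i.
Summing the contributions at κ = -1/3 gives (19/5)*pi*i.


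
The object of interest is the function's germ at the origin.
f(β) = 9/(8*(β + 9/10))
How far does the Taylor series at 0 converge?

The radius of convergence is 9/10.

Denominator factor (β + 9/10): pole of order 1 at -9/10, modulus 9/10.
The radius of convergence is the smallest modulus among the singular points: 9/10.


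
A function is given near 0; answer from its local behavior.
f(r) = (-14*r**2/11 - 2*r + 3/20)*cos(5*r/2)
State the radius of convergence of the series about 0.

The radius of convergence is infinite.

The factor cos(5*r/2) is entire and contributes no finite singular point.
The polynomial part has no poles.
No finite singular points: the Taylor series at 0 converges everywhere.


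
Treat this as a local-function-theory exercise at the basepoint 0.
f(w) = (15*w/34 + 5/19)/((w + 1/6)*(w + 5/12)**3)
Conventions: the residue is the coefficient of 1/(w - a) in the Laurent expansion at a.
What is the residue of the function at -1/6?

The residue is 3920/323.

At the order-1 pole -1/6 set g(w) = (w - (-1/6))*f(w) = (15*w/34 + 5/19)/(w + 5/12)**3.
Simple pole: residue = g(a) at a = -1/6, which is 3920/323.


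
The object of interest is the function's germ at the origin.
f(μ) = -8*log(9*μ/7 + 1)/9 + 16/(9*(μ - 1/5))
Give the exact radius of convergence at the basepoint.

The radius of convergence is 1/5.

Denominator factor (μ - 1/5): pole of order 1 at 1/5, modulus 1/5.
Branch term (-8/9)*log(1 - μ/(-7/9)): its argument vanishes at μ = -7/9, a logarithmic branch point, modulus 7/9.
The radius of convergence is the smallest modulus among the singular points: 1/5.


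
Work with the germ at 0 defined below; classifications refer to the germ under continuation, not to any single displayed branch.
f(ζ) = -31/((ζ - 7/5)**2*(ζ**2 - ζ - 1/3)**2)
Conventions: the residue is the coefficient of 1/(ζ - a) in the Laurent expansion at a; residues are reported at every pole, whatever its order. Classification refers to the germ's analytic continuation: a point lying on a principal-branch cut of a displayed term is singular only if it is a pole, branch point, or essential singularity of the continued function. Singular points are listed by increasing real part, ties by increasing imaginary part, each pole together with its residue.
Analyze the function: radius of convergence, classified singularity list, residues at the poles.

Radius of convergence at 0: -1/2 + (1/6)*sqrt(21).
At 1/2 - (1/6)*sqrt(21): a pole of order 2; residue -23540625/4913 + (251079075/240737)*sqrt(21).
At 1/2 + (1/6)*sqrt(21): a pole of order 2; residue -23540625/4913 - (251079075/240737)*sqrt(21).
At 7/5: a pole of order 2; residue 47081250/4913.

Denominator factor (ζ**2 - ζ - 1/3)^2: discriminant 7/3, real irrational roots 1/2 + (1/6)*sqrt(21) and 1/2 - (1/6)*sqrt(21); poles of order 2, moduli 1/2 + (1/6)*sqrt(21) and -1/2 + (1/6)*sqrt(21).
Denominator factor (ζ - 7/5)^2: pole of order 2 at 7/5, modulus 7/5.
The radius of convergence is the smallest modulus among the singular points: -1/2 + (1/6)*sqrt(21).
The factor ζ**2 - ζ - 1/3 splits as (ζ - a)(ζ - a') with a = 1/2 - (1/6)*sqrt(21), a' = 1/2 + (1/6)*sqrt(21). At the order-2 pole a set g(ζ) = (ζ - a)^2*f(ζ) = [-31/(ζ - 7/5)**2] / (ζ - a')^2.
Order-2 pole: residue = g'(a); g'(1/2 - (1/6)*sqrt(21)) = -23540625/4913 + (251079075/240737)*sqrt(21), so the residue is -23540625/4913 + (251079075/240737)*sqrt(21).
The factor ζ**2 - ζ - 1/3 splits as (ζ - a)(ζ - a') with a = 1/2 + (1/6)*sqrt(21), a' = 1/2 - (1/6)*sqrt(21). At the order-2 pole a set g(ζ) = (ζ - a)^2*f(ζ) = [-31/(ζ - 7/5)**2] / (ζ - a')^2.
Order-2 pole: residue = g'(a); g'(1/2 + (1/6)*sqrt(21)) = -23540625/4913 - (251079075/240737)*sqrt(21), so the residue is -23540625/4913 - (251079075/240737)*sqrt(21).
At the order-2 pole 7/5 set g(ζ) = (ζ - (7/5))^2*f(ζ) = -31/(ζ**2 - ζ - 1/3)**2.
Order-2 pole: residue = g'(a); g'(7/5) = 47081250/4913, so the residue is 47081250/4913.
List the singular points by increasing real part (a conjugate pair: the negative imaginary part first).


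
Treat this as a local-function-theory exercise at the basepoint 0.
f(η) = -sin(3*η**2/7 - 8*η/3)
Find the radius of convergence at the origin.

The radius of convergence is infinite.

The factor -sin(3*η**2/7 - 8*η/3) is entire and contributes no finite singular point.
The polynomial part has no poles.
No finite singular points: the Taylor series at 0 converges everywhere.


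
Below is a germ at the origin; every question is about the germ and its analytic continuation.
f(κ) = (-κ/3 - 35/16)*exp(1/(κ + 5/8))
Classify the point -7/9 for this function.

There is no denominator, hence no pole anywhere.
The essential point of exp(1/(κ - (-5/8))) is -5/8, not -7/9.
So the germ continues analytically to -7/9.

The point is a regular point.
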